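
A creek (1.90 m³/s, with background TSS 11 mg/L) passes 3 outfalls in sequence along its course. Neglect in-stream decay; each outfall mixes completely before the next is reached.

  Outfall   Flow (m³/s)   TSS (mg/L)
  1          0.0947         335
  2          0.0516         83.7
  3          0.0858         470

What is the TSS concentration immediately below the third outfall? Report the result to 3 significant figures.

45.6 mg/L

Below outfall 1: Q → 1.995 m³/s, C = (1.900·11.00 + 0.09470·335.0)/1.995 = 26.38 mg/L.
Below outfall 2: Q → 2.046 m³/s, C = (1.995·26.38 + 0.05160·83.70)/2.046 = 27.83 mg/L.
Below outfall 3: Q → 2.132 m³/s, C = (2.046·27.83 + 0.08580·470.0)/2.132 = 45.62 mg/L.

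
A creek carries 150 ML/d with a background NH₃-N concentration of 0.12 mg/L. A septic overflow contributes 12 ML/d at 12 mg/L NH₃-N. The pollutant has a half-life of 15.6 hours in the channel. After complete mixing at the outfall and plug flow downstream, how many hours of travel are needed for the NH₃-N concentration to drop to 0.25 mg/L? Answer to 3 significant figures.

31.2 h

After mixing, C = (150.0·0.1200 + 12.00·12.00) / 162.0 = 162.0/162.0 = 1.000 mg/L.
Half-life 15.6 h → k = ln 2 / 15.6 = 0.04443 h⁻¹ = 1.066 d⁻¹.
1.000·exp(−k·t) = 0.25 → t = ln(1.000/0.25)/k = 112300 s = 31.20 h.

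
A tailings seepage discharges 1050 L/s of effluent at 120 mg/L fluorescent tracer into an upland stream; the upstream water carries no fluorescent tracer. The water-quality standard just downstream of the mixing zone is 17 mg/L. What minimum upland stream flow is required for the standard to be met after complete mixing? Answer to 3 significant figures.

Set C_mix = 17: (Q·0 + 1050·120.0) / (Q + 1050) = 17
→ Q = 1050·(120.0 − 17)/(17 − 0) = 6362 L/s.

6360 L/s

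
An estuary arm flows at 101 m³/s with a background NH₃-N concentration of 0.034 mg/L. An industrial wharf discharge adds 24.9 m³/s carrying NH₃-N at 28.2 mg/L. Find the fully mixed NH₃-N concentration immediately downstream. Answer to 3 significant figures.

Conservation of mass: C = (101.0·0.03400 + 24.90·28.20) / 125.9 = 705.6/125.9 = 5.605 mg/L.

5.60 mg/L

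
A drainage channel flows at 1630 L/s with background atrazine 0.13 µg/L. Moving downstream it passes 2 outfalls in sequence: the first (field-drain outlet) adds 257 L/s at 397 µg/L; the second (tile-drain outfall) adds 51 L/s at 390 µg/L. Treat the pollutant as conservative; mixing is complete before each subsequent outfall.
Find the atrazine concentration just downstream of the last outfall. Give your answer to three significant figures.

Below outfall 1: Q → 1887 L/s, C = (1630·0.1300 + 257.0·397.0)/1887 = 54.18 µg/L.
Below outfall 2: Q → 1938 L/s, C = (1887·54.18 + 51.00·390.0)/1938 = 63.02 µg/L.

63.0 µg/L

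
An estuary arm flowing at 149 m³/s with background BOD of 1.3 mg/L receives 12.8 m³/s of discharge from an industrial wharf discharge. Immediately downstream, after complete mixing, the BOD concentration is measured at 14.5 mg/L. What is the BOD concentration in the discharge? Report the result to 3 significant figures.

Mass balance: 149.0·1.300 + 12.80·Cₑ = 161.8·14.50
→ Cₑ = (161.8·14.50 − 149.0·1.300) / 12.80 = 168.2 mg/L.

168 mg/L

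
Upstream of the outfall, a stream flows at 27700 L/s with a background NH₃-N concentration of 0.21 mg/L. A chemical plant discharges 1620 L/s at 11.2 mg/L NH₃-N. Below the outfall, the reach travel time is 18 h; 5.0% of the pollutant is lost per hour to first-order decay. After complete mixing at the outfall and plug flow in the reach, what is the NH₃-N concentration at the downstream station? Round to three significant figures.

0.325 mg/L

Conservation of mass: C = (27700·0.2100 + 1620·11.20) / 29320 = 23960/29320 = 0.8172 mg/L.
5.0%/h lost → k = −ln(1 − 0.05) = 0.05129 h⁻¹.
Decay over the reach: 0.8172·exp(−kt) = 0.8172·0.3972 = 0.3246 mg/L.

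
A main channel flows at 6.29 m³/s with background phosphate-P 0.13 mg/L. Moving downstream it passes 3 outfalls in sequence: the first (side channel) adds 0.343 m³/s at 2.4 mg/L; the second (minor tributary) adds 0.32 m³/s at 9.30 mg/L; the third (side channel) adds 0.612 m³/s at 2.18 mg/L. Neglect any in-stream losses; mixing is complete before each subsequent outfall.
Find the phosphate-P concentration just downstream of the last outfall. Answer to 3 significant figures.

After outfall 1: Q = 6.290 + 0.3430 = 6.633 m³/s; C = (6.290·0.1300 + 0.3430·2.400)/6.633 = 0.2474 mg/L.
After outfall 2: Q = 6.633 + 0.3200 = 6.953 m³/s; C = (6.633·0.2474 + 0.3200·9.300)/6.953 = 0.6640 mg/L.
After outfall 3: Q = 6.953 + 0.6120 = 7.565 m³/s; C = (6.953·0.6640 + 0.6120·2.180)/7.565 = 0.7867 mg/L.

0.787 mg/L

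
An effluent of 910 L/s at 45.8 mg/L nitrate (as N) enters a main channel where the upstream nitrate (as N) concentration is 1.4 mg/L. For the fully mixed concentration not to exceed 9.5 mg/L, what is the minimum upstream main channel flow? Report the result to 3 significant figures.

4080 L/s

Set C_mix = 9.5: (Q·1.400 + 910.0·45.80) / (Q + 910.0) = 9.5
→ Q = 910.0·(45.80 − 9.5)/(9.5 − 1.400) = 4078 L/s.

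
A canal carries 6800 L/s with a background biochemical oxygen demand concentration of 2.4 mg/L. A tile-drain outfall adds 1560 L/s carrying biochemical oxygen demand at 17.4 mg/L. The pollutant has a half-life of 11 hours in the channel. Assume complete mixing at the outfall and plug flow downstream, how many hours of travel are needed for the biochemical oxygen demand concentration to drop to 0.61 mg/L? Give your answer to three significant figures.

34.0 h

After mixing, C = (6800·2.400 + 1560·17.40) / 8360 = 43460/8360 = 5.199 mg/L.
Half-life 11 h → k = ln 2 / 11 = 0.06301 h⁻¹ = 1.512 d⁻¹.
5.199·exp(−k·t) = 0.61 → t = ln(5.199/0.61)/k = 122400 s = 34.01 h.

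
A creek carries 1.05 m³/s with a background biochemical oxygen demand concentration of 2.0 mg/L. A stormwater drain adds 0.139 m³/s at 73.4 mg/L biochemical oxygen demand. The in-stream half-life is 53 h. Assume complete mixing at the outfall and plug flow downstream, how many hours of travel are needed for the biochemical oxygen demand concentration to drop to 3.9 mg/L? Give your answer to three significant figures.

74.6 h

After mixing, C = (1.050·2.000 + 0.1390·73.40) / 1.189 = 12.30/1.189 = 10.35 mg/L.
Half-life 53 h → k = ln 2 / 53 = 0.01308 h⁻¹ = 0.3139 d⁻¹.
10.35·exp(−k·t) = 3.9 → t = ln(10.35/3.9)/k = 268600 s = 74.61 h.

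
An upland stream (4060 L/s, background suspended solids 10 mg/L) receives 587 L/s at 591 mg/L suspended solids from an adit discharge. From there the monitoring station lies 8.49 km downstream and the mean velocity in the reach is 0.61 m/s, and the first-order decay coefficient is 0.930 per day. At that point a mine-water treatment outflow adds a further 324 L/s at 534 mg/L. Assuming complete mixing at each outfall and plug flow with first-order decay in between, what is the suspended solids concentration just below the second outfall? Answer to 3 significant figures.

102 mg/L

Conservation of mass: C = (4060·10.00 + 587.0·591.0) / 4647 = 387500/4647 = 83.39 mg/L; combined flow 4647 L/s.
Travel time t = 8.49·1000 / 0.61 = 13920 s = 3.866 h.
First-order decay: C = 83.39·exp(−k·t) = 83.39·0.8609 = 71.79 mg/L.
At the second outfall, C = (4647·71.79 + 324.0·534.0) / (4647 + 324.0) = 101.9 mg/L.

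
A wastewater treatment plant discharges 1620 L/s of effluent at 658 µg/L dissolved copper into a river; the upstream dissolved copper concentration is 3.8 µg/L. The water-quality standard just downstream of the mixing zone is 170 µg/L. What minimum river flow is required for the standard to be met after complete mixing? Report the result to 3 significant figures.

4760 L/s

Set C_mix = 170: (Q·3.800 + 1620·658.0) / (Q + 1620) = 170
→ Q = 1620·(658.0 − 170)/(170 − 3.800) = 4757 L/s.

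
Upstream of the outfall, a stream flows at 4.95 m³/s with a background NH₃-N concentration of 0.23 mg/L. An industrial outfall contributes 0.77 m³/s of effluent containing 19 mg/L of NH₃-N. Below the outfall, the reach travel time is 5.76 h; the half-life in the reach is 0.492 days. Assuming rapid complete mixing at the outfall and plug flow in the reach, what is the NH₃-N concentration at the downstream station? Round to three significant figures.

1.97 mg/L

Flow-weighted average: C = (4.950·0.2300 + 0.7700·19.00) / 5.720 = 15.77/5.720 = 2.757 mg/L.
Half-life 0.492 d → k = ln 2 / 0.492 = 1.409 d⁻¹.
Decay over the reach: 2.757·exp(−kt) = 2.757·0.7131 = 1.966 mg/L.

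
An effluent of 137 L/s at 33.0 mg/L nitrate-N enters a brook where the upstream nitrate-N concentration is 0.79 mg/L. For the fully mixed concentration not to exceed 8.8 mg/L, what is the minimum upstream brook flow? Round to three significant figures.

Set C_mix = 8.8: (Q·0.7900 + 137.0·33.00) / (Q + 137.0) = 8.8
→ Q = 137.0·(33.00 − 8.8)/(8.8 − 0.7900) = 413.9 L/s.

414 L/s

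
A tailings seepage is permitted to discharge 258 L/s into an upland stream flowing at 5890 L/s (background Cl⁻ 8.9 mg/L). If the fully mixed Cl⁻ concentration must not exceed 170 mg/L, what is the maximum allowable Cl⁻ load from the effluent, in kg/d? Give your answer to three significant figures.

Mass balance at the limit: 5890·8.900 + 258.0·Cₑ = 6148·170 → Cₑ = 3848 mg/L.
258.0 L/s = 0.2580 m³/s. Load = 0.2580 m³/s × 3848 g/m³ × 86 400 s/d = 85770 kg/d.

85800 kg/d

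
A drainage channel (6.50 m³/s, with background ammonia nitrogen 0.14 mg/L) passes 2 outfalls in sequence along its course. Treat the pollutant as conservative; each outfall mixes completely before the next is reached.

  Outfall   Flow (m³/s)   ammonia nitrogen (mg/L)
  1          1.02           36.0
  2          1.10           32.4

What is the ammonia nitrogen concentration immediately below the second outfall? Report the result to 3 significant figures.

Outfall 1: combined Q = 7.520 m³/s; C = (6.500·0.1400 + 1.020·36.00)/7.520 = 5.004 mg/L.
Outfall 2: combined Q = 8.620 m³/s; C = (7.520·5.004 + 1.100·32.40)/8.620 = 8.500 mg/L.

8.50 mg/L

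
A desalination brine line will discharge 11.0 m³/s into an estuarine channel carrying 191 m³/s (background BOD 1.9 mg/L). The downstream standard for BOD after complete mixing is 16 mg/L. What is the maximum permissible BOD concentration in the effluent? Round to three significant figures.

261 mg/L

At the limit, (Qr·Cr + Qe·Cₑ)/(Qr + Qe) = 16:
Cₑ = (202.0·16 − 191.0·1.900) / 11.00 = 260.8 mg/L.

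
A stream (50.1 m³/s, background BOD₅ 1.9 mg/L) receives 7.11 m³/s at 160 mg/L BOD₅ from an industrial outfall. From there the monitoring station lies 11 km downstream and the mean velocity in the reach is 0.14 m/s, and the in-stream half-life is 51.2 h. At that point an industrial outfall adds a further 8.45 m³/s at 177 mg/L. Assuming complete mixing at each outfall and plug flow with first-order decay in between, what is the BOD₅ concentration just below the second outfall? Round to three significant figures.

36.8 mg/L

Mixed concentration C = ΣQC/ΣQ = (50.10·1.900 + 7.110·160.0) / 57.21 = 1233/57.21 = 21.55 mg/L; combined flow 57.21 m³/s.
Travel time t = 11·1000 / 0.14 = 78570 s = 21.83 h.
Half-life 51.2 h → k = ln 2 / 51.2 = 0.01354 h⁻¹ = 0.3249 d⁻¹.
After decay, C = 21.55 × e^(−kt) = 21.55 × 0.7442 = 16.04 mg/L.
At the second outfall, C = (57.21·16.04 + 8.450·177.0) / (57.21 + 8.450) = 36.75 mg/L.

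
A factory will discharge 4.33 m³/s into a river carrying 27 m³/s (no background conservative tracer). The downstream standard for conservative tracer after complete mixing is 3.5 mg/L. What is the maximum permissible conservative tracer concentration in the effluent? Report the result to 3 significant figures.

25.3 mg/L

At the limit, (Qr·Cr + Qe·Cₑ)/(Qr + Qe) = 3.5:
Cₑ = (31.33·3.5 − 27.00·0) / 4.330 = 25.32 mg/L.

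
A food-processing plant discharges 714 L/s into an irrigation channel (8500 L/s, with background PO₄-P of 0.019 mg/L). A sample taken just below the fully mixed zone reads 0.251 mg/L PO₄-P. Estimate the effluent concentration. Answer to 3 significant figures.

3.01 mg/L

Mass balance: 8500·0.01900 + 714.0·Cₑ = 9214·0.2510
→ Cₑ = (9214·0.2510 − 8500·0.01900) / 714.0 = 3.013 mg/L.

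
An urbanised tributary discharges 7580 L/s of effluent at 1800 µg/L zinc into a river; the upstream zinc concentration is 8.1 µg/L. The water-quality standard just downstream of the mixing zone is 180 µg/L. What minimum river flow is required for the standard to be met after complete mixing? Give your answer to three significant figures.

Set C_mix = 180: (Q·8.100 + 7580·1800) / (Q + 7580) = 180
→ Q = 7580·(1800 − 180)/(180 − 8.100) = 71430 L/s.

71400 L/s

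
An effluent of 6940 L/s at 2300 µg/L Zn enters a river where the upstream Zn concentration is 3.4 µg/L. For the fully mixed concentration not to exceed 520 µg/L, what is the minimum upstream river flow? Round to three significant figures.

Set C_mix = 520: (Q·3.400 + 6940·2300) / (Q + 6940) = 520
→ Q = 6940·(2300 − 520)/(520 − 3.400) = 23910 L/s.

23900 L/s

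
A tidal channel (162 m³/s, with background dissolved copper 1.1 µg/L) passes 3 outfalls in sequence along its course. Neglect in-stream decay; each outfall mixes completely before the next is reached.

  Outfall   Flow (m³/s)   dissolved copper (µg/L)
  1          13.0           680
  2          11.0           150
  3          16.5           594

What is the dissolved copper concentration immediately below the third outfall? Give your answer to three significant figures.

101 µg/L

Outfall 1: combined Q = 175.0 m³/s; C = (162.0·1.100 + 13.00·680.0)/175.0 = 51.53 µg/L.
Outfall 2: combined Q = 186.0 m³/s; C = (175.0·51.53 + 11.00·150.0)/186.0 = 57.36 µg/L.
Outfall 3: combined Q = 202.5 m³/s; C = (186.0·57.36 + 16.50·594.0)/202.5 = 101.1 µg/L.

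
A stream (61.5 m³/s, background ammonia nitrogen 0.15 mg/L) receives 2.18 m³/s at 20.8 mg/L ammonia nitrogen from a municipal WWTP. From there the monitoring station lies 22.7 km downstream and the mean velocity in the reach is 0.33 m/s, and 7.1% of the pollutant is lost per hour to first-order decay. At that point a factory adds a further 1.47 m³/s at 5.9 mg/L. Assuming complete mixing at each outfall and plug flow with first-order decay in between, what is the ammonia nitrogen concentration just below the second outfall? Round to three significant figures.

Mixed concentration C = ΣQC/ΣQ = (61.50·0.1500 + 2.180·20.80) / 63.68 = 54.57/63.68 = 0.8569 mg/L; combined flow 63.68 m³/s.
Travel time t = 22.7·1000 / 0.33 = 68790 s = 19.11 h.
7.1%/h lost → k = −ln(1 − 0.071) = 0.07365 h⁻¹.
Applying C = C₀e^(−kt): 0.8569 × 0.2448 = 0.2098 mg/L.
Second outfall: C = (63.68·0.2098 + 1.470·5.900)/65.15 = 0.3382 mg/L.

0.338 mg/L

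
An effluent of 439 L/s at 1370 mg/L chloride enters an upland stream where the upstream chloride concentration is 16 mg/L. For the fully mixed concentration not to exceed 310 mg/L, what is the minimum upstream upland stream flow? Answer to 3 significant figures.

1580 L/s

Set C_mix = 310: (Q·16.00 + 439.0·1370) / (Q + 439.0) = 310
→ Q = 439.0·(1370 − 310)/(310 − 16.00) = 1583 L/s.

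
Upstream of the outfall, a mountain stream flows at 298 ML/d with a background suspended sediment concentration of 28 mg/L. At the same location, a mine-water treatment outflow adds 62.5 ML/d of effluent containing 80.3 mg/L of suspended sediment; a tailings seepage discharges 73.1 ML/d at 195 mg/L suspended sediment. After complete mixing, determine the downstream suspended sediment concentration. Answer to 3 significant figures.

Conservation of mass: C = (298.0·28.00 + 62.50·80.30 + 73.10·195.0) / 433.6 = 27620/433.6 = 63.69 mg/L.

63.7 mg/L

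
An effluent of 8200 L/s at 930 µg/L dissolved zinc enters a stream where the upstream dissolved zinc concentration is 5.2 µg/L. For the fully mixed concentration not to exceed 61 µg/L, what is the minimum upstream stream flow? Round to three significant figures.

128000 L/s

Set C_mix = 61: (Q·5.200 + 8200·930.0) / (Q + 8200) = 61
→ Q = 8200·(930.0 − 61)/(61 − 5.200) = 127700 L/s.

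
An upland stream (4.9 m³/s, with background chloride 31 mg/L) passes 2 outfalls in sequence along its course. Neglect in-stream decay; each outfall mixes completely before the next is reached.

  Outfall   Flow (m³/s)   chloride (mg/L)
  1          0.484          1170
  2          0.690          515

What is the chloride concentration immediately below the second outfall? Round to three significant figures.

Below outfall 1: Q → 5.384 m³/s, C = (4.900·31.00 + 0.4840·1170)/5.384 = 133.4 mg/L.
Below outfall 2: Q → 6.074 m³/s, C = (5.384·133.4 + 0.6900·515.0)/6.074 = 176.7 mg/L.

177 mg/L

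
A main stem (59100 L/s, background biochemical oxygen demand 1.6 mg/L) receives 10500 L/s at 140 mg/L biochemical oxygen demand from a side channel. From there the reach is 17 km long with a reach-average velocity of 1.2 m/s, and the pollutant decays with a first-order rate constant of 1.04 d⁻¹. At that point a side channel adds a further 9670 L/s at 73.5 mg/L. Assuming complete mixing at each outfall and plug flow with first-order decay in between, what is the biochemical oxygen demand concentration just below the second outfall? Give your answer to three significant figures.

25.6 mg/L

Mixed concentration C = ΣQC/ΣQ = (59100·1.600 + 10500·140.0) / 69600 = 1565000/69600 = 22.48 mg/L; combined flow 69600 L/s.
Travel time t = 17·1000 / 1.2 = 14170 s = 3.935 h.
After decay, C = 22.48 × e^(−kt) = 22.48 × 0.8432 = 18.96 mg/L.
Second outfall: C = (69600·18.96 + 9670·73.50)/79270 = 25.61 mg/L.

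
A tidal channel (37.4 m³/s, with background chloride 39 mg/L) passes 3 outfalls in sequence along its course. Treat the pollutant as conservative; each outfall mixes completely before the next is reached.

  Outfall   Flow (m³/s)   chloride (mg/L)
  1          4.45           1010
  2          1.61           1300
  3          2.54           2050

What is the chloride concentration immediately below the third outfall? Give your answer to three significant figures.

Outfall 1: combined Q = 41.85 m³/s; C = (37.40·39.00 + 4.450·1010)/41.85 = 142.2 mg/L.
Outfall 2: combined Q = 43.46 m³/s; C = (41.85·142.2 + 1.610·1300)/43.46 = 185.1 mg/L.
Outfall 3: combined Q = 46.00 m³/s; C = (43.46·185.1 + 2.540·2050)/46.00 = 288.1 mg/L.

288 mg/L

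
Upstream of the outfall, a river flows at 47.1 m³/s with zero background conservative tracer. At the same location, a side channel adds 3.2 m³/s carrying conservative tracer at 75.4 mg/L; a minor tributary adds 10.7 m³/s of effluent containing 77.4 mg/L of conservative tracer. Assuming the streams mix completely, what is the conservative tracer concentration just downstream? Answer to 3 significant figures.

17.5 mg/L

Flow-weighted average: C = (47.10·0 + 3.200·75.40 + 10.70·77.40) / 61.00 = 1069/61.00 = 17.53 mg/L.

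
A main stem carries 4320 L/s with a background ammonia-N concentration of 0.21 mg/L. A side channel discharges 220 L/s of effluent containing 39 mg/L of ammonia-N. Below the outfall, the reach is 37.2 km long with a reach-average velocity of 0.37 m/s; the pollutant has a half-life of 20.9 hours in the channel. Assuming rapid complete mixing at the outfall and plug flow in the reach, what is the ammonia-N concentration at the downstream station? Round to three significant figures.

Conservation of mass: C = (4320·0.2100 + 220.0·39.00) / 4540 = 9487/4540 = 2.090 mg/L.
Travel time t = 37.2·1000 / 0.37 = 100500 s = 27.93 h.
Half-life 20.9 h → k = ln 2 / 20.9 = 0.03316 h⁻¹ = 0.7960 d⁻¹.
After decay, C = 2.090 × e^(−kt) = 2.090 × 0.3960 = 0.8276 mg/L.

0.828 mg/L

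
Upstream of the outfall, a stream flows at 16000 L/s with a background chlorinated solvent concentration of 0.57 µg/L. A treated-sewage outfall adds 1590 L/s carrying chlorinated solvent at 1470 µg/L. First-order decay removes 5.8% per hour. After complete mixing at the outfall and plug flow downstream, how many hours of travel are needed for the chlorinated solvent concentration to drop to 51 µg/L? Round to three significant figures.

Conservation of mass: C = (16000·0.5700 + 1590·1470) / 17590 = 2346000/17590 = 133.4 µg/L.
5.8%/h lost → k = −ln(1 − 0.058) = 0.05975 h⁻¹.
133.4·exp(−k·t) = 51 → t = ln(133.4/51)/k = 57930 s = 16.09 h.

16.1 h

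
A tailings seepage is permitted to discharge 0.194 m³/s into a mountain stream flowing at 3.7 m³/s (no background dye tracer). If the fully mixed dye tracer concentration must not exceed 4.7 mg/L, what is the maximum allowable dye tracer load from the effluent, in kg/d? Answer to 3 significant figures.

1580 kg/d

Mass balance at the limit: 3.700·0 + 0.1940·Cₑ = 3.894·4.7 → Cₑ = 94.34 mg/L.
Load = 0.1940 m³/s × 94.34 g/m³ × 86 400 s/d = 1581 kg/d.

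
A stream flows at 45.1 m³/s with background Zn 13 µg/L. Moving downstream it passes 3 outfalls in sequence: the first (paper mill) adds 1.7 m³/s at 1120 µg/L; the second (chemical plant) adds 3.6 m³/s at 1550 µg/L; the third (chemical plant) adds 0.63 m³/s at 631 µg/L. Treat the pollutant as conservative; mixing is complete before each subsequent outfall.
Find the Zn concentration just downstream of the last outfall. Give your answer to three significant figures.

166 µg/L

Outfall 1: combined Q = 46.80 m³/s; C = (45.10·13.00 + 1.700·1120)/46.80 = 53.21 µg/L.
Outfall 2: combined Q = 50.40 m³/s; C = (46.80·53.21 + 3.600·1550)/50.40 = 160.1 µg/L.
Outfall 3: combined Q = 51.03 m³/s; C = (50.40·160.1 + 0.6300·631.0)/51.03 = 165.9 µg/L.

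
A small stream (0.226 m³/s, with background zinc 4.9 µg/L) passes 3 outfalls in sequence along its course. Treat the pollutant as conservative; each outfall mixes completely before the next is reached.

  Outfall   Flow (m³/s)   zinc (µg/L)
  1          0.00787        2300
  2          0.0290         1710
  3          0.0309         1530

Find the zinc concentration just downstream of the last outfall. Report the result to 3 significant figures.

After outfall 1: Q = 0.2260 + 0.007870 = 0.2339 m³/s; C = (0.2260·4.900 + 0.007870·2300)/0.2339 = 82.13 µg/L.
After outfall 2: Q = 0.2339 + 0.02900 = 0.2629 m³/s; C = (0.2339·82.13 + 0.02900·1710)/0.2629 = 261.7 µg/L.
After outfall 3: Q = 0.2629 + 0.03090 = 0.2938 m³/s; C = (0.2629·261.7 + 0.03090·1530)/0.2938 = 395.1 µg/L.

395 µg/L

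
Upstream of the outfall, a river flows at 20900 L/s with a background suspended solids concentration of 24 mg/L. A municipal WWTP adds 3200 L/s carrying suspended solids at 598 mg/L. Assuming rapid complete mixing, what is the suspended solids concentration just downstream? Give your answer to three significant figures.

100 mg/L

Mixed concentration C = ΣQC/ΣQ = (20900·24.00 + 3200·598.0) / 24100 = 2415000/24100 = 100.2 mg/L.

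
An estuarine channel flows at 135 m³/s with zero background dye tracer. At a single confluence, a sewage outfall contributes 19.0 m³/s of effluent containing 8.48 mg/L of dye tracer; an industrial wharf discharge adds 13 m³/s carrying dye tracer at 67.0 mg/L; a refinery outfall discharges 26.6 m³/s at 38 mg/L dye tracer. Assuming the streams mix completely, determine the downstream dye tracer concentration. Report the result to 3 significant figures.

After mixing, C = (135.0·0 + 19.00·8.480 + 13.00·67.00 + 26.60·38.00) / 193.6 = 2043/193.6 = 10.55 mg/L.

10.6 mg/L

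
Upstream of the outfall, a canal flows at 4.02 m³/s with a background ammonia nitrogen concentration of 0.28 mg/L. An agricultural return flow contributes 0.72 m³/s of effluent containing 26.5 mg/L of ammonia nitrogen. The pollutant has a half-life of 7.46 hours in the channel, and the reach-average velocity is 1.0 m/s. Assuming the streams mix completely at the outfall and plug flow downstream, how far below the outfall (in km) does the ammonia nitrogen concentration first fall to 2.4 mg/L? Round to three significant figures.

Conservation of mass: C = (4.020·0.2800 + 0.7200·26.50) / 4.740 = 20.21/4.740 = 4.263 mg/L.
Half-life 7.46 h → k = ln 2 / 7.46 = 0.09292 h⁻¹ = 2.230 d⁻¹.
Set 4.263·exp(−k·t) = 2.4 → t = ln(4.263/2.4)/k = 22260 s = 6.183 h.
Distance = v·t = 1.0·22260 = 22260 m = 22.26 km.

22.3 km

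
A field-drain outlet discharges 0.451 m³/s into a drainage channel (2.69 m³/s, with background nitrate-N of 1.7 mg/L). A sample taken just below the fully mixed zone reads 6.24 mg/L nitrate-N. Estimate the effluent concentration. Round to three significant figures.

Mass balance: 2.690·1.700 + 0.4510·Cₑ = 3.141·6.240
→ Cₑ = (3.141·6.240 − 2.690·1.700) / 0.4510 = 33.32 mg/L.

33.3 mg/L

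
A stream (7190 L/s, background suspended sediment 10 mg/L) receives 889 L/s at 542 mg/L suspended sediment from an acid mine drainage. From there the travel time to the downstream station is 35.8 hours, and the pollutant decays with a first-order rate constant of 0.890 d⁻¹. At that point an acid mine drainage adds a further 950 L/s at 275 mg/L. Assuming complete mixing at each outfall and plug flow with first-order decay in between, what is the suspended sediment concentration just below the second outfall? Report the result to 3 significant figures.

Mass balance: C = (7190·10.00 + 889.0·542.0) / 8079 = 553700/8079 = 68.54 mg/L; combined flow 8079 L/s.
Decay over the reach: 68.54·exp(−kt) = 68.54·0.2651 = 18.17 mg/L.
At the second outfall, C = (8079·18.17 + 950.0·275.0) / (8079 + 950.0) = 45.19 mg/L.

45.2 mg/L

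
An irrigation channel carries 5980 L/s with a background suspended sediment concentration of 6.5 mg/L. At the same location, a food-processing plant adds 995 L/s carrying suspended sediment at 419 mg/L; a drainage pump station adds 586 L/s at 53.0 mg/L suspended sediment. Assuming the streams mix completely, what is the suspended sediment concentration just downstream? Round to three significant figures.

Mixed concentration C = ΣQC/ΣQ = (5980·6.500 + 995.0·419.0 + 586.0·53.00) / 7561 = 486800/7561 = 64.39 mg/L.

64.4 mg/L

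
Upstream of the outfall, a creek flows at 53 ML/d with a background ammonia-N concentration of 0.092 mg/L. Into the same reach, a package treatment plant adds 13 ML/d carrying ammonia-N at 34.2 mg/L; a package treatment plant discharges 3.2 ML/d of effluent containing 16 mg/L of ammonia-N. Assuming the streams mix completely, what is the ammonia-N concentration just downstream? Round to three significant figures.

7.24 mg/L

After mixing, C = (53.00·0.09200 + 13.00·34.20 + 3.200·16.00) / 69.20 = 500.7/69.20 = 7.235 mg/L.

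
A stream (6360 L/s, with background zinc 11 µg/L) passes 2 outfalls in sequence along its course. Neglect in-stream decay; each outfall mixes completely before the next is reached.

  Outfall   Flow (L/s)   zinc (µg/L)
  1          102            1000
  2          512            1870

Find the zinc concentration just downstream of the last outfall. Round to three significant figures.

Outfall 1: combined Q = 6462 L/s; C = (6360·11.00 + 102.0·1000)/6462 = 26.61 µg/L.
Outfall 2: combined Q = 6974 L/s; C = (6462·26.61 + 512.0·1870)/6974 = 161.9 µg/L.

162 µg/L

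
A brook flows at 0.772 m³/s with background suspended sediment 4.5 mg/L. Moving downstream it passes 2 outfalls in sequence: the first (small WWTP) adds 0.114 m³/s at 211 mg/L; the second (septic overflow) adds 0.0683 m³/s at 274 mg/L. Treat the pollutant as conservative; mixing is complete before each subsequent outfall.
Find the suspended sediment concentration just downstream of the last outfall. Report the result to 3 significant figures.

Below outfall 1: Q → 0.8860 m³/s, C = (0.7720·4.500 + 0.1140·211.0)/0.8860 = 31.07 mg/L.
Below outfall 2: Q → 0.9543 m³/s, C = (0.8860·31.07 + 0.06830·274.0)/0.9543 = 48.46 mg/L.

48.5 mg/L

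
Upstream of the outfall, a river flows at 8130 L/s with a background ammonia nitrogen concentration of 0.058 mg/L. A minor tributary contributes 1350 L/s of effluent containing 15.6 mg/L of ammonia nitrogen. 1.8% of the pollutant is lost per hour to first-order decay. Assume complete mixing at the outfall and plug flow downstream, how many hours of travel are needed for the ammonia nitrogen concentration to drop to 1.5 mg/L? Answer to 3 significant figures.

22.8 h

Flow-weighted average: C = (8130·0.05800 + 1350·15.60) / 9480 = 21530/9480 = 2.271 mg/L.
1.8%/h lost → k = −ln(1 − 0.018) = 0.01816 h⁻¹.
2.271·exp(−k·t) = 1.5 → t = ln(2.271/1.5)/k = 82220 s = 22.84 h.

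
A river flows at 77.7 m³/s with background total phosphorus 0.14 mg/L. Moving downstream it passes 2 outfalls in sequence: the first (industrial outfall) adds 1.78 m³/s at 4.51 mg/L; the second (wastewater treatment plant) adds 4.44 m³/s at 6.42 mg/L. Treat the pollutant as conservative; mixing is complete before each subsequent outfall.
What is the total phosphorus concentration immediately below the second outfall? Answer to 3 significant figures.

0.565 mg/L

Outfall 1: combined Q = 79.48 m³/s; C = (77.70·0.1400 + 1.780·4.510)/79.48 = 0.2379 mg/L.
Outfall 2: combined Q = 83.92 m³/s; C = (79.48·0.2379 + 4.440·6.420)/83.92 = 0.5649 mg/L.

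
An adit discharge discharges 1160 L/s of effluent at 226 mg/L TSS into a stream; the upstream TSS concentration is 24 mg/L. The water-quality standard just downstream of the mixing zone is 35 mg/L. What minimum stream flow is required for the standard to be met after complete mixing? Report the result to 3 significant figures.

Set C_mix = 35: (Q·24.00 + 1160·226.0) / (Q + 1160) = 35
→ Q = 1160·(226.0 − 35)/(35 − 24.00) = 20140 L/s.

20100 L/s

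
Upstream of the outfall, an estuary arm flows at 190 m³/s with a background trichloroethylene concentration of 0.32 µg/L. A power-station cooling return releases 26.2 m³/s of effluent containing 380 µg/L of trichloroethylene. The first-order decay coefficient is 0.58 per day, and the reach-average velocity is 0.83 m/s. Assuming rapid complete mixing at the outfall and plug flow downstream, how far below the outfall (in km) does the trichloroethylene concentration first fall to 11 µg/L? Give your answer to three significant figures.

Mass balance: C = (190.0·0.3200 + 26.20·380.0) / 216.2 = 10020/216.2 = 46.33 µg/L.
Set 46.33·exp(−k·t) = 11 → t = ln(46.33/11)/k = 214200 s = 59.50 h.
Distance = v·t = 0.83·214200 = 177800 m = 177.8 km.

178 km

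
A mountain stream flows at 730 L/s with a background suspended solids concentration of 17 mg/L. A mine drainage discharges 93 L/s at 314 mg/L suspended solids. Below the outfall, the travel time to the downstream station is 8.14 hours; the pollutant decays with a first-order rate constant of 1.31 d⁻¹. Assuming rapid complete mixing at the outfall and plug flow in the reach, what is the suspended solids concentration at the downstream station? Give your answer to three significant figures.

Mass balance: C = (730.0·17.00 + 93.00·314.0) / 823.0 = 41610/823.0 = 50.56 mg/L.
After decay, C = 50.56 × e^(−kt) = 50.56 × 0.6413 = 32.42 mg/L.

32.4 mg/L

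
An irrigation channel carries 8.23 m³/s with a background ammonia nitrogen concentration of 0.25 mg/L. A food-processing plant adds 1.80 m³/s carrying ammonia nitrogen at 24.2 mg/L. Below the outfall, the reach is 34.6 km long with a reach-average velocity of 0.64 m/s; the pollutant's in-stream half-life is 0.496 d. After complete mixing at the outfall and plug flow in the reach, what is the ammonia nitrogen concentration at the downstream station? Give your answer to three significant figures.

Conservation of mass: C = (8.230·0.2500 + 1.800·24.20) / 10.03 = 45.62/10.03 = 4.548 mg/L.
Travel time t = 34.6·1000 / 0.64 = 54060 s = 15.02 h.
Half-life 0.496 d → k = ln 2 / 0.496 = 1.397 d⁻¹.
First-order decay: C = 4.548·exp(−k·t) = 4.548·0.4171 = 1.897 mg/L.

1.90 mg/L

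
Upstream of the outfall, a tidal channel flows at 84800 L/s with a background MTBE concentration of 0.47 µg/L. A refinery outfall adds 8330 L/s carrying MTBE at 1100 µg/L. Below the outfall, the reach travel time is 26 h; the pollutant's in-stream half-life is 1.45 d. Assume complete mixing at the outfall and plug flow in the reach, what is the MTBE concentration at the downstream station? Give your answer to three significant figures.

58.9 µg/L

Conservation of mass: C = (84800·0.4700 + 8330·1100) / 93130 = 9203000/93130 = 98.82 µg/L.
Half-life 1.45 d → k = ln 2 / 1.45 = 0.4780 d⁻¹.
After decay, C = 98.82 × e^(−kt) = 98.82 × 0.5958 = 58.87 µg/L.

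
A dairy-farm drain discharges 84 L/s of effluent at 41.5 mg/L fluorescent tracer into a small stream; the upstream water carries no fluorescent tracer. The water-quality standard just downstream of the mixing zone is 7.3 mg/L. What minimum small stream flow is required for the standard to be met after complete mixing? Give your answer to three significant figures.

394 L/s

Set C_mix = 7.3: (Q·0 + 84.00·41.50) / (Q + 84.00) = 7.3
→ Q = 84.00·(41.50 − 7.3)/(7.3 − 0) = 393.5 L/s.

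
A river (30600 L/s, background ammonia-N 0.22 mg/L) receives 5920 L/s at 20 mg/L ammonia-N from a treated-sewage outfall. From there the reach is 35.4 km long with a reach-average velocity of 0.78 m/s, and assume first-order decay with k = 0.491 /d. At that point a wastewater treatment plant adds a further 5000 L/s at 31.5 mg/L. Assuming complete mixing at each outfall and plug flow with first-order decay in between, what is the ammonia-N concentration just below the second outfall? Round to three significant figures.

After mixing, C = (30600·0.2200 + 5920·20.00) / 36520 = 125100/36520 = 3.426 mg/L; combined flow 36520 L/s.
Travel time t = 35.4·1000 / 0.78 = 45380 s = 12.61 h.
Applying C = C₀e^(−kt): 3.426 × 0.7727 = 2.647 mg/L.
Second outfall: C = (36520·2.647 + 5000·31.50)/41520 = 6.122 mg/L.

6.12 mg/L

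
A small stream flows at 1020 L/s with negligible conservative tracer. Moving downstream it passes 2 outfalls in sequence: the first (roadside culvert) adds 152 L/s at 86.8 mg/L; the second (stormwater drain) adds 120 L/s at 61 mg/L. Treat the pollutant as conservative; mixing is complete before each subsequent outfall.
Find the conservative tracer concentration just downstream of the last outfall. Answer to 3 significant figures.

After outfall 1: Q = 1020 + 152.0 = 1172 L/s; C = (1020·0 + 152.0·86.80)/1172 = 11.26 mg/L.
After outfall 2: Q = 1172 + 120.0 = 1292 L/s; C = (1172·11.26 + 120.0·61.00)/1292 = 15.88 mg/L.

15.9 mg/L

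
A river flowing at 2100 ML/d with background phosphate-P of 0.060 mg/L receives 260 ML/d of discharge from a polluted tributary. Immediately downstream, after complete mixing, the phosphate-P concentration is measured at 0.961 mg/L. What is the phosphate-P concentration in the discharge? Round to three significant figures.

8.24 mg/L

Mass balance: 2100·0.06000 + 260.0·Cₑ = 2360·0.9610
→ Cₑ = (2360·0.9610 − 2100·0.06000) / 260.0 = 8.238 mg/L.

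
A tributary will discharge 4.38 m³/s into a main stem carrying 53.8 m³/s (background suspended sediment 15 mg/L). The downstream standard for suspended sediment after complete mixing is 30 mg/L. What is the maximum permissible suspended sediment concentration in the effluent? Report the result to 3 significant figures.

At the limit, (Qr·Cr + Qe·Cₑ)/(Qr + Qe) = 30:
Cₑ = (58.18·30 − 53.80·15.00) / 4.380 = 214.2 mg/L.

214 mg/L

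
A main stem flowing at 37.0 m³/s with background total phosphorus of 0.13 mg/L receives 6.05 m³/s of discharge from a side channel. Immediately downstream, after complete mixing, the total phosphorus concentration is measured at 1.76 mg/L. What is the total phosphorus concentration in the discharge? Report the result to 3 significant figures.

Mass balance: 37.00·0.1300 + 6.050·Cₑ = 43.05·1.760
→ Cₑ = (43.05·1.760 − 37.00·0.1300) / 6.050 = 11.73 mg/L.

11.7 mg/L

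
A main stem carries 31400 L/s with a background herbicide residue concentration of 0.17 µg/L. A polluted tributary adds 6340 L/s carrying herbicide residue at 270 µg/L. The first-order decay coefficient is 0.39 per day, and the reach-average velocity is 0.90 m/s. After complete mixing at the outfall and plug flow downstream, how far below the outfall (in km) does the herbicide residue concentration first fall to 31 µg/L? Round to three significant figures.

Flow-weighted average: C = (31400·0.1700 + 6340·270.0) / 37740 = 1717000/37740 = 45.50 µg/L.
Set 45.50·exp(−k·t) = 31 → t = ln(45.50/31)/k = 85010 s = 23.61 h.
Distance = v·t = 0.90·85010 = 76510 m = 76.51 km.

76.5 km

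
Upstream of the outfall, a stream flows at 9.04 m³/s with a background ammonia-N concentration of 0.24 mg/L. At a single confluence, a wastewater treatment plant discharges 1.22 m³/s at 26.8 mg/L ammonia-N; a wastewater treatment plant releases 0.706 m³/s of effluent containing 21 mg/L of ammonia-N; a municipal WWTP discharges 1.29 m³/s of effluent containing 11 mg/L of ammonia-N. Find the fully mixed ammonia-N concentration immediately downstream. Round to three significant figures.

Flow-weighted average: C = (9.040·0.2400 + 1.220·26.80 + 0.7060·21.00 + 1.290·11.00) / 12.26 = 63.88/12.26 = 5.212 mg/L.

5.21 mg/L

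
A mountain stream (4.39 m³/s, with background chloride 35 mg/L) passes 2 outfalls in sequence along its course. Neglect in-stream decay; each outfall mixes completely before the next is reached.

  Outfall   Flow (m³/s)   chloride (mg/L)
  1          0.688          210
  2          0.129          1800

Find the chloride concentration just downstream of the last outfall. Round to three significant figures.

After outfall 1: Q = 4.390 + 0.6880 = 5.078 m³/s; C = (4.390·35.00 + 0.6880·210.0)/5.078 = 58.71 mg/L.
After outfall 2: Q = 5.078 + 0.1290 = 5.207 m³/s; C = (5.078·58.71 + 0.1290·1800)/5.207 = 101.8 mg/L.

102 mg/L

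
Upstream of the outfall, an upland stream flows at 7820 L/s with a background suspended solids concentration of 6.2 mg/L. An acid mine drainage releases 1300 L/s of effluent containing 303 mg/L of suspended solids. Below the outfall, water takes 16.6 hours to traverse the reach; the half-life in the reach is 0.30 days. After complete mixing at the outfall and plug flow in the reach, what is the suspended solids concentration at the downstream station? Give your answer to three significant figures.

9.81 mg/L

Mixed concentration C = ΣQC/ΣQ = (7820·6.200 + 1300·303.0) / 9120 = 442400/9120 = 48.51 mg/L.
Half-life 0.30 d → k = ln 2 / 0.30 = 2.310 d⁻¹.
First-order decay: C = 48.51·exp(−k·t) = 48.51·0.2023 = 9.812 mg/L.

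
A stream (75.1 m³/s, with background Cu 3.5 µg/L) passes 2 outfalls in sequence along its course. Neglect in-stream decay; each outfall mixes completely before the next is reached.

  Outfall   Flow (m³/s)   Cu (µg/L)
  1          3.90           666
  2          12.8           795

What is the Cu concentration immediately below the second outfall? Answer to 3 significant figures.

142 µg/L

Below outfall 1: Q → 79.00 m³/s, C = (75.10·3.500 + 3.900·666.0)/79.00 = 36.21 µg/L.
Below outfall 2: Q → 91.80 m³/s, C = (79.00·36.21 + 12.80·795.0)/91.80 = 142.0 µg/L.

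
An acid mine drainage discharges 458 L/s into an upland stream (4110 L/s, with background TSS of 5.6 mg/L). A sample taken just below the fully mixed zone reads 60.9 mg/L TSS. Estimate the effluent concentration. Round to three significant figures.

Mass balance: 4110·5.600 + 458.0·Cₑ = 4568·60.90
→ Cₑ = (4568·60.90 − 4110·5.600) / 458.0 = 557.2 mg/L.

557 mg/L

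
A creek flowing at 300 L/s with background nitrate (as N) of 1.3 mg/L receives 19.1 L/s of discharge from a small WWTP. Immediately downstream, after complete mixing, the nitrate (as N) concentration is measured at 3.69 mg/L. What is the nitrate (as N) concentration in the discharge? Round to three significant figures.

Mass balance: 300.0·1.300 + 19.10·Cₑ = 319.1·3.690
→ Cₑ = (319.1·3.690 − 300.0·1.300) / 19.10 = 41.23 mg/L.

41.2 mg/L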